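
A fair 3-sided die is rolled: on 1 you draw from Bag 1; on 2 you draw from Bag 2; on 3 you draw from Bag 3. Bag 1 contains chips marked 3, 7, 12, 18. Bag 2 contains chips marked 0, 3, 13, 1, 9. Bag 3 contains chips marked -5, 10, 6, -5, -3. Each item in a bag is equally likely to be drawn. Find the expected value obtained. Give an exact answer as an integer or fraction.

E[X | Bag 1] = (3 + 7 + 12 + 18)/4 = 10
E[X | Bag 2] = (0 + 3 + 13 + 1 + 9)/5 = 26/5
E[X | Bag 3] = (-5 + 10 + 6 − 5 − 3)/5 = 3/5
E[X] = (1/3)·10 + (1/3)·26/5 + (1/3)·3/5 = 79/15

79/15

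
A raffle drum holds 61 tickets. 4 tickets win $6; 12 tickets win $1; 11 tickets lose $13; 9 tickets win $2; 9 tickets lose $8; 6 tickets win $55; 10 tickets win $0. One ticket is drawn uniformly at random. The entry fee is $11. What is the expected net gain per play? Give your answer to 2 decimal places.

-$8.23

E[payout] = (4/61)·6 + (12/61)·1 + (11/61)·(-13) + (9/61)·2 + (9/61)·(-8) + (6/61)·55 + (10/61)·0 = 169/61
Expected profit = 169/61 − 11 = -502/61 ≈ -$8.23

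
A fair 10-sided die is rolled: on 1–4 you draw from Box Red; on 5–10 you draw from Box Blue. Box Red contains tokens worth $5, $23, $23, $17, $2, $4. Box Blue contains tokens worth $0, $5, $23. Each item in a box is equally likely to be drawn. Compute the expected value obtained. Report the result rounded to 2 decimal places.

E[X | Box Red] = (5 + 23 + 23 + 17 + 2 + 4)/6 = 37/3
E[X | Box Blue] = (0 + 5 + 23)/3 = 28/3
E[X] = (2/5)·37/3 + (3/5)·28/3 = 158/15 ≈ 10.53

$10.53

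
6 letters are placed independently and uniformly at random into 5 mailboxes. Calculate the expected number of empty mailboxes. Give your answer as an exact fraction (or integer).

Let Xⱼ=1 if mailbox j is empty. P(Xⱼ=1) = ((5-1)/5)^6 = 4096/15625.
By linearity, E[#empty] = 5·4096/15625 = 4096/3125.

4096/3125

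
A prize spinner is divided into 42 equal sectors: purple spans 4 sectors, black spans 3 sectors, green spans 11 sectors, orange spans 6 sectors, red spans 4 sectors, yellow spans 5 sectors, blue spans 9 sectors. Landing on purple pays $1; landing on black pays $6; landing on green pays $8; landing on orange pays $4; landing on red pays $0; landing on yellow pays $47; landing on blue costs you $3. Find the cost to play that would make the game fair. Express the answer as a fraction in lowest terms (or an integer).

57/7 dollars

E[payout] = (4/42)·1 + (3/42)·6 + (11/42)·8 + (6/42)·4 + (4/42)·0 + (5/42)·47 + (9/42)·(-3) = 57/7
Fair fee = E[payout] = 57/7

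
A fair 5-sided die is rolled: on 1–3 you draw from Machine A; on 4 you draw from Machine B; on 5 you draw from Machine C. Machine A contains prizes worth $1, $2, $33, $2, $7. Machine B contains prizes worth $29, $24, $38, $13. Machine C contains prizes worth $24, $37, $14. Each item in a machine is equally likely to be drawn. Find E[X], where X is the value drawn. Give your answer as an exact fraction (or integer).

E[X | Machine A] = (1 + 2 + 33 + 2 + 7)/5 = 9
E[X | Machine B] = (29 + 24 + 38 + 13)/4 = 26
E[X | Machine C] = (24 + 37 + 14)/3 = 25
E[X] = (3/5)·9 + (1/5)·26 + (1/5)·25 = 78/5

78/5 dollars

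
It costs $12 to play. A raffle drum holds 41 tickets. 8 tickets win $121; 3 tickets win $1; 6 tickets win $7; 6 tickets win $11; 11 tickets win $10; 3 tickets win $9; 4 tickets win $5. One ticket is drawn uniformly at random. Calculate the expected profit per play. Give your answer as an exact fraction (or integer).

E[payout] = (8/41)·121 + (3/41)·1 + (6/41)·7 + (6/41)·11 + (11/41)·10 + (3/41)·9 + (4/41)·5 = 1236/41
Expected profit = 1236/41 − 12 = 744/41

744/41 dollars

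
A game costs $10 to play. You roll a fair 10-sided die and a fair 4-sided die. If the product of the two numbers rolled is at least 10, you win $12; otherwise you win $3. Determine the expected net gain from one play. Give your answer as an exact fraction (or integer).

E[payout] = (9/20)·3 + (11/20)·12 = 159/20
Expected profit = 159/20 − 10 = -41/20

-41/20 dollars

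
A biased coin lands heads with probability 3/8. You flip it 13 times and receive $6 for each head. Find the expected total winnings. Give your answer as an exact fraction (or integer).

117/4 dollars

E[#heads] = 13·3/8 = 39/8 (linearity over flips).
E[winnings] = 6·39/8 = 117/4.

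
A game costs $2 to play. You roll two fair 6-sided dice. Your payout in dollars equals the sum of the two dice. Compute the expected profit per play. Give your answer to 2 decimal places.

Distribution of the sum of the two dice: 2 w.p. 1/36, 3 w.p. 1/18, 4 w.p. 1/12, 5 w.p. 1/9, 6 w.p. 5/36, 7 w.p. 1/6, …
E[payout] = (1/36)·2 + (1/18)·3 + (1/12)·4 + (1/9)·5 + (5/36)·6 + (1/6)·7 + (5/36)·8 + (1/9)·9 + (1/12)·10 + (1/18)·11 + (1/36)·12 = 7
Expected profit = 7 − 2 = 5 ≈ $5.00

$5.00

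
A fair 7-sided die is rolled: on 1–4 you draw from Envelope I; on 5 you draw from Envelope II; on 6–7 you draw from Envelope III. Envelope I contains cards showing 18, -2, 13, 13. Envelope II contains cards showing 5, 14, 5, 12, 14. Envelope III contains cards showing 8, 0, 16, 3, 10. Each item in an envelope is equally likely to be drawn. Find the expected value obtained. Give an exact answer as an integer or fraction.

334/35

E[X | Envelope I] = (18 − 2 + 13 + 13)/4 = 21/2
E[X | Envelope II] = (5 + 14 + 5 + 12 + 14)/5 = 10
E[X | Envelope III] = (8 + 0 + 16 + 3 + 10)/5 = 37/5
E[X] = (4/7)·21/2 + (1/7)·10 + (2/7)·37/5 = 334/35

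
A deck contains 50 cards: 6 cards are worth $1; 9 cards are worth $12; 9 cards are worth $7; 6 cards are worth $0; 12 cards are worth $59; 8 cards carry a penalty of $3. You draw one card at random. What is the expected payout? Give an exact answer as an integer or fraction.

E[payout] = (6/50)·1 + (9/50)·12 + (9/50)·7 + (6/50)·0 + (12/50)·59 + (8/50)·(-3) = 861/50

861/50 dollars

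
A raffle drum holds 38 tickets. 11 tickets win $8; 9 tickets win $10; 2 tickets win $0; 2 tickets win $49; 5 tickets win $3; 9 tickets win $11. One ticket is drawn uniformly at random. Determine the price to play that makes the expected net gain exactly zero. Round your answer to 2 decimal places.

E[payout] = (11/38)·8 + (9/38)·10 + (2/38)·0 + (2/38)·49 + (5/38)·3 + (9/38)·11 = 195/19
Fair fee = E[payout] = 195/19 ≈ $10.26

$10.26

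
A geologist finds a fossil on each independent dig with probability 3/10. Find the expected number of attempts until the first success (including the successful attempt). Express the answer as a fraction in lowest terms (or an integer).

For a geometric distribution, E[trials] = 1/p = 1/(3/10) = 10/3.

10/3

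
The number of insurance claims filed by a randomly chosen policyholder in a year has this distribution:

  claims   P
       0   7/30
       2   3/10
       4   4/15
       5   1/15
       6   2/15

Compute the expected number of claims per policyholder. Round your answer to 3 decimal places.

E[X] = (7/30)·0 + (3/10)·2 + (4/15)·4 + (1/15)·5 + (2/15)·6
     = 14/5 ≈ 2.800

2.800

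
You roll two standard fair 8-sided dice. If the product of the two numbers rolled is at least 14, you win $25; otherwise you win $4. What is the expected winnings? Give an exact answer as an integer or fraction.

1033/64 dollars

E[payout] = (27/64)·4 + (37/64)·25 = 1033/64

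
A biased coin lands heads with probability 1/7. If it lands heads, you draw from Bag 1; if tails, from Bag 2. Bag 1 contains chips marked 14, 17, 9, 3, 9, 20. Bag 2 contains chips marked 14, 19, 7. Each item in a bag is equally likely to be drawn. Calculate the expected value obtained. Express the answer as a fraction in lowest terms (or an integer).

E[X | Bag 1] = (14 + 17 + 9 + 3 + 9 + 20)/6 = 12
E[X | Bag 2] = (14 + 19 + 7)/3 = 40/3
E[X] = (1/7)·12 + (6/7)·40/3 = 92/7

92/7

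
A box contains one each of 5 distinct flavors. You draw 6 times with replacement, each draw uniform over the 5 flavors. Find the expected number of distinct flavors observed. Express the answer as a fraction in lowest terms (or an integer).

11529/3125

Let Xⱼ=1 if type j appears at least once. P(Xⱼ=1) = 1 − ((5−1)/5)^6 = 11529/15625.
E[#distinct] = 5·11529/15625 = 11529/3125.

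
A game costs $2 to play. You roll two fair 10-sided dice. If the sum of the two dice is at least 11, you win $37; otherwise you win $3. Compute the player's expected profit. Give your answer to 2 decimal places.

E[payout] = (9/20)·3 + (11/20)·37 = 217/10
Expected profit = 217/10 − 2 = 197/10 ≈ $19.70

$19.70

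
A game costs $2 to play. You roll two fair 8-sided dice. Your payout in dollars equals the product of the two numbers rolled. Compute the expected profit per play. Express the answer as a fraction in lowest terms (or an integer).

73/4 dollars

Distribution of the product of the two numbers rolled: 1 w.p. 1/64, 2 w.p. 1/32, 3 w.p. 1/32, 4 w.p. 3/64, 5 w.p. 1/32, 6 w.p. 1/16, …
E[payout] = (1/64)·1 + (1/32)·2 + (1/32)·3 + (3/64)·4 + (1/32)·5 + (1/16)·6 + (1/32)·7 + (1/16)·8 + (1/64)·9 + (1/32)·10 + (1/16)·12 + (1/32)·14 + (1/32)·15 + (3/64)·16 + (1/32)·18 + (1/32)·20 + (1/32)·21 + (1/16)·24 + (1/64)·25 + (1/32)·28 + (1/32)·30 + (1/32)·32 + (1/32)·35 + (1/64)·36 + (1/32)·40 + (1/32)·42 + (1/32)·48 + (1/64)·49 + (1/32)·56 + (1/64)·64 = 81/4
Expected profit = 81/4 − 2 = 73/4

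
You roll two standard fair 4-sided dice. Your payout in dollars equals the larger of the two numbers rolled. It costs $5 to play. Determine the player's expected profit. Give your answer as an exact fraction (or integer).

-15/8 dollars

Distribution of the larger of the two numbers rolled: 1 w.p. 1/16, 2 w.p. 3/16, 3 w.p. 5/16, 4 w.p. 7/16
E[payout] = (1/16)·1 + (3/16)·2 + (5/16)·3 + (7/16)·4 = 25/8
Expected profit = 25/8 − 5 = -15/8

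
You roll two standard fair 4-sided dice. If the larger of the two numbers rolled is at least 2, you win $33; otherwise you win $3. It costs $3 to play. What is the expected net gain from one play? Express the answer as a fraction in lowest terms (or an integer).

225/8 dollars

E[payout] = (1/16)·3 + (15/16)·33 = 249/8
Expected profit = 249/8 − 3 = 225/8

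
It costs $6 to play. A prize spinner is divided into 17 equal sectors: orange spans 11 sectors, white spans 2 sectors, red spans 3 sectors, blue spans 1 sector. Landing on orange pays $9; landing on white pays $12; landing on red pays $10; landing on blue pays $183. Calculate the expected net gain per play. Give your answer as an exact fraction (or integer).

234/17 dollars

E[payout] = (11/17)·9 + (2/17)·12 + (3/17)·10 + (1/17)·183 = 336/17
Expected profit = 336/17 − 6 = 234/17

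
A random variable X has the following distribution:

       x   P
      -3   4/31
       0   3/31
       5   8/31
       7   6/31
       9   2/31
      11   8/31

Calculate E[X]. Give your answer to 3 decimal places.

E[X] = (4/31)·(-3) + (3/31)·0 + (8/31)·5 + (6/31)·7 + (2/31)·9 + (8/31)·11
     = 176/31 ≈ 5.677

5.677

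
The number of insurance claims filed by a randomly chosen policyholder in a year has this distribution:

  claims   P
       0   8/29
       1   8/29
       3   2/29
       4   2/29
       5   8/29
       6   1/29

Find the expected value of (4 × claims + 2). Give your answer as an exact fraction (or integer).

330/29

E[4x+2] = (8/29)·2 + (8/29)·6 + (2/29)·14 + (2/29)·18 + (8/29)·22 + (1/29)·26
     = 330/29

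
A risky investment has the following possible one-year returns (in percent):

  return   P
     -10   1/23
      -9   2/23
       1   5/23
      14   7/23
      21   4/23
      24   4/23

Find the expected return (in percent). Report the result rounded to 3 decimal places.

E[X] = (1/23)·(-10) + (2/23)·(-9) + (5/23)·1 + (7/23)·14 + (4/23)·21 + (4/23)·24
     = 255/23 ≈ 11.087

11.087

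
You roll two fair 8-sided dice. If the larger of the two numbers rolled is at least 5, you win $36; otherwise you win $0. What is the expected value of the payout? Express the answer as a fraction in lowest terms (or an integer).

E[payout] = (1/4)·0 + (3/4)·36 = 27

$27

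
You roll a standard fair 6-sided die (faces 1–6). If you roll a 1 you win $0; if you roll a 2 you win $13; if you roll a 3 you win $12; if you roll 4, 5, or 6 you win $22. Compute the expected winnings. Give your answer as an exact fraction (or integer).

E[payout] = (1/6)·0 + (1/6)·12 + (1/6)·13 + (1/2)·22 = 91/6

91/6 dollars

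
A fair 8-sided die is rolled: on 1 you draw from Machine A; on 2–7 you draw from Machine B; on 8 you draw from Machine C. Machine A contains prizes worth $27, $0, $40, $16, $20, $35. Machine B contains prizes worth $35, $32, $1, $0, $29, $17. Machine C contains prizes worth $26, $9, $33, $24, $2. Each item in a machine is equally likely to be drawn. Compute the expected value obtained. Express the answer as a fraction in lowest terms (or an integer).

E[X | Machine A] = (27 + 0 + 40 + 16 + 20 + 35)/6 = 23
E[X | Machine B] = (35 + 32 + 1 + 0 + 29 + 17)/6 = 19
E[X | Machine C] = (26 + 9 + 33 + 24 + 2)/5 = 94/5
E[X] = (1/8)·23 + (3/4)·19 + (1/8)·94/5 = 779/40

779/40 dollars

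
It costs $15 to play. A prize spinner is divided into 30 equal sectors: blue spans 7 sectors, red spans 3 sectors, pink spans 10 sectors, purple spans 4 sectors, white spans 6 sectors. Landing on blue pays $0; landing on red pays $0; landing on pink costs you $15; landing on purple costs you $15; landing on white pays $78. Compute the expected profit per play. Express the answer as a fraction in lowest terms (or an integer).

-32/5 dollars

E[payout] = (7/30)·0 + (3/30)·0 + (10/30)·(-15) + (4/30)·(-15) + (6/30)·78 = 43/5
Expected profit = 43/5 − 15 = -32/5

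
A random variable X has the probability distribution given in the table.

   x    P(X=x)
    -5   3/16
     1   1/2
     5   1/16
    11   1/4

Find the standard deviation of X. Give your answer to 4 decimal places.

E[X] = 21/8, E[X²] = 37
Var(X) = E[X²] − (E[X])² = 37 − 441/64 = 1927/64
SD(X) = √(1927/64) ≈ 5.4872

5.4872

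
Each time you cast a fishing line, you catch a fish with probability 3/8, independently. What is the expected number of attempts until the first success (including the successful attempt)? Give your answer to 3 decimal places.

2.667

For a geometric distribution, E[trials] = 1/p = 1/(3/8) = 8/3.
≈ 2.667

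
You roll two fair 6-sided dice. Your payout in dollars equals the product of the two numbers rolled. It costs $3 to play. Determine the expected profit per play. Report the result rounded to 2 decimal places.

Distribution of the product of the two numbers rolled: 1 w.p. 1/36, 2 w.p. 1/18, 3 w.p. 1/18, 4 w.p. 1/12, 5 w.p. 1/18, 6 w.p. 1/9, …
E[payout] = (1/36)·1 + (1/18)·2 + (1/18)·3 + (1/12)·4 + (1/18)·5 + (1/9)·6 + (1/18)·8 + (1/36)·9 + (1/18)·10 + (1/9)·12 + (1/18)·15 + (1/36)·16 + (1/18)·18 + (1/18)·20 + (1/18)·24 + (1/36)·25 + (1/18)·30 + (1/36)·36 = 49/4
Expected profit = 49/4 − 3 = 37/4 ≈ $9.25

$9.25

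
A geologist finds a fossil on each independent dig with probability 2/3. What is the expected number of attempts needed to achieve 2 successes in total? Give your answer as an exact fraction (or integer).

3

By linearity (sum of 2 independent geometric waits), E[trials] = 2/p = 2/(2/3) = 3.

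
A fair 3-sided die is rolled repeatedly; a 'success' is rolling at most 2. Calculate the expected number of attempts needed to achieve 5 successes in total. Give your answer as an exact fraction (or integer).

By linearity (sum of 5 independent geometric waits), E[trials] = 5/p = 5/(2/3) = 15/2.

15/2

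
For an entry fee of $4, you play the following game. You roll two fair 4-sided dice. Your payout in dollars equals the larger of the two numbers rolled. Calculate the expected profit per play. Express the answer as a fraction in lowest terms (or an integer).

-7/8 dollars

Distribution of the larger of the two numbers rolled: 1 w.p. 1/16, 2 w.p. 3/16, 3 w.p. 5/16, 4 w.p. 7/16
E[payout] = (1/16)·1 + (3/16)·2 + (5/16)·3 + (7/16)·4 = 25/8
Expected profit = 25/8 − 4 = -7/8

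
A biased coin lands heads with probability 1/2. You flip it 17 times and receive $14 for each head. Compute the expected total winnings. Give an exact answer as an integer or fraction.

$119

E[#heads] = 17·1/2 = 17/2 (linearity over flips).
E[winnings] = 14·17/2 = 119.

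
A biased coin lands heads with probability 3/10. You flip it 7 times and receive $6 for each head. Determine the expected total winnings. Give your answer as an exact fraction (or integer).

E[#heads] = 7·3/10 = 21/10 (linearity over flips).
E[winnings] = 6·21/10 = 63/5.

63/5 dollars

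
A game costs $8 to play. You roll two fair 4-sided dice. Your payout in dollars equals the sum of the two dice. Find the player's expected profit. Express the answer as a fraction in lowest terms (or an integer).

Distribution of the sum of the two dice: 2 w.p. 1/16, 3 w.p. 1/8, 4 w.p. 3/16, 5 w.p. 1/4, 6 w.p. 3/16, 7 w.p. 1/8, …
E[payout] = (1/16)·2 + (1/8)·3 + (3/16)·4 + (1/4)·5 + (3/16)·6 + (1/8)·7 + (1/16)·8 = 5
Expected profit = 5 − 8 = -3

-$3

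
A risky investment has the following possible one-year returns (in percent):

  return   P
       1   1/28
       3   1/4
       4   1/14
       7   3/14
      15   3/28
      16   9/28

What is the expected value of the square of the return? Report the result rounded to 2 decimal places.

120.32

E[X²] = (1/28)·1 + (1/4)·9 + (1/14)·16 + (3/14)·49 + (3/28)·225 + (9/28)·256
     = 3369/28 ≈ 120.32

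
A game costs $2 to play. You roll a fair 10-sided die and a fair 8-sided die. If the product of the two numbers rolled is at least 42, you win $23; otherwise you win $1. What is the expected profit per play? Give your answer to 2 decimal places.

E[payout] = (4/5)·1 + (1/5)·23 = 27/5
Expected profit = 27/5 − 2 = 17/5 ≈ $3.40

$3.40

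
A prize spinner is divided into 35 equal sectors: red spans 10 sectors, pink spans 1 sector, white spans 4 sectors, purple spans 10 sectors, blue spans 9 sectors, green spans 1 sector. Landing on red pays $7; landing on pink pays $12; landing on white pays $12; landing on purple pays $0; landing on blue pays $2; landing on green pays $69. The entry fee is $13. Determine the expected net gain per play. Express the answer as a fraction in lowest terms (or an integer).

-34/5 dollars

E[payout] = (10/35)·7 + (1/35)·12 + (4/35)·12 + (10/35)·0 + (9/35)·2 + (1/35)·69 = 31/5
Expected profit = 31/5 − 13 = -34/5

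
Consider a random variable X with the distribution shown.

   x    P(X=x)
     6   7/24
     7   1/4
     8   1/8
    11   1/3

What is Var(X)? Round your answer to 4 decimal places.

4.3889

E[X] = (7/24)·6 + (1/4)·7 + (1/8)·8 + (1/3)·11 = 49/6
E[X²] = (7/24)·36 + (1/4)·49 + (1/8)·64 + (1/3)·121 = 853/12
Var(X) = 853/12 − (49/6)² = 79/18 ≈ 4.3889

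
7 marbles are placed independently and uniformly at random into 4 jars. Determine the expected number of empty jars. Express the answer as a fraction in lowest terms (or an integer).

Let Xⱼ=1 if jar j is empty. P(Xⱼ=1) = ((4-1)/4)^7 = 2187/16384.
By linearity, E[#empty] = 4·2187/16384 = 2187/4096.

2187/4096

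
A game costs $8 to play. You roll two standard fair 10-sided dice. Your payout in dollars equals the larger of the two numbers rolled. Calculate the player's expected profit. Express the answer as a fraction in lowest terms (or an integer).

Distribution of the larger of the two numbers rolled: 1 w.p. 1/100, 2 w.p. 3/100, 3 w.p. 1/20, 4 w.p. 7/100, 5 w.p. 9/100, 6 w.p. 11/100, …
E[payout] = (1/100)·1 + (3/100)·2 + (1/20)·3 + (7/100)·4 + (9/100)·5 + (11/100)·6 + (13/100)·7 + (3/20)·8 + (17/100)·9 + (19/100)·10 = 143/20
Expected profit = 143/20 − 8 = -17/20

-17/20 dollars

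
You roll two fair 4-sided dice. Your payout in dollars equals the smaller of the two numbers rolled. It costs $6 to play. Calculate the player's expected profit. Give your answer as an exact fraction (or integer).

-33/8 dollars

Distribution of the smaller of the two numbers rolled: 1 w.p. 7/16, 2 w.p. 5/16, 3 w.p. 3/16, 4 w.p. 1/16
E[payout] = (7/16)·1 + (5/16)·2 + (3/16)·3 + (1/16)·4 = 15/8
Expected profit = 15/8 − 6 = -33/8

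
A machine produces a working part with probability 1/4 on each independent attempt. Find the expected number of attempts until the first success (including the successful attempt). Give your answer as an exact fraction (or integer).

For a geometric distribution, E[trials] = 1/p = 1/(1/4) = 4.

4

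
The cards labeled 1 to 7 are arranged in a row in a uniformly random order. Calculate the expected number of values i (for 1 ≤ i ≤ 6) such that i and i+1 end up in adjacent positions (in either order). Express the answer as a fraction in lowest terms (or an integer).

For each i ∈ {1,…,6}, let Xᵢ = 1 if i and i+1 are adjacent. P(Xᵢ=1) = 2·(7−1)!/7! = 2/7.
By linearity, E[ΣXᵢ] = (6)·(2/7) = 12/7.

12/7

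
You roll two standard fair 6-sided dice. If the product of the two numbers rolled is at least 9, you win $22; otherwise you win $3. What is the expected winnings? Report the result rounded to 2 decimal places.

E[payout] = (4/9)·3 + (5/9)·22 = 122/9
≈ $13.56

$13.56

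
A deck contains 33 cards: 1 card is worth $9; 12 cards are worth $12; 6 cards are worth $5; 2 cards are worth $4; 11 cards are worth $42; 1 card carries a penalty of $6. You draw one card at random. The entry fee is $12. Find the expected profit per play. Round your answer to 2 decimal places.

E[payout] = (1/33)·9 + (12/33)·12 + (6/33)·5 + (2/33)·4 + (11/33)·42 + (1/33)·(-6) = 647/33
Expected profit = 647/33 − 12 = 251/33 ≈ $7.61

$7.61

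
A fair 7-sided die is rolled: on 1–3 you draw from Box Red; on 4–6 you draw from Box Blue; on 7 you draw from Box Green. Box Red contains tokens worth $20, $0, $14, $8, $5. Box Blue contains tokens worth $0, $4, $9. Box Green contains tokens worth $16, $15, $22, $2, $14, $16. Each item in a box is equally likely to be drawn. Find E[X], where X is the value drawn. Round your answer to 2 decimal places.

E[X | Box Red] = (20 + 0 + 14 + 8 + 5)/5 = 47/5
E[X | Box Blue] = (0 + 4 + 9)/3 = 13/3
E[X | Box Green] = (16 + 15 + 22 + 2 + 14 + 16)/6 = 85/6
E[X] = (3/7)·47/5 + (3/7)·13/3 + (1/7)·85/6 = 1661/210 ≈ 7.91

$7.91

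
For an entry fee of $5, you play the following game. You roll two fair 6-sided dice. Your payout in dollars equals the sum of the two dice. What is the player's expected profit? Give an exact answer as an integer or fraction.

$2

Distribution of the sum of the two dice: 2 w.p. 1/36, 3 w.p. 1/18, 4 w.p. 1/12, 5 w.p. 1/9, 6 w.p. 5/36, 7 w.p. 1/6, …
E[payout] = (1/36)·2 + (1/18)·3 + (1/12)·4 + (1/9)·5 + (5/36)·6 + (1/6)·7 + (5/36)·8 + (1/9)·9 + (1/12)·10 + (1/18)·11 + (1/36)·12 = 7
Expected profit = 7 − 5 = 2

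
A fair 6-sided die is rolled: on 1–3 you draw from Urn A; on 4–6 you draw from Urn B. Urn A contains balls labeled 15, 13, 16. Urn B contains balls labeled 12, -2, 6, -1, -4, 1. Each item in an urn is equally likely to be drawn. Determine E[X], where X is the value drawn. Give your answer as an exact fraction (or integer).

25/3

E[X | Urn A] = (15 + 13 + 16)/3 = 44/3
E[X | Urn B] = (12 − 2 + 6 − 1 − 4 + 1)/6 = 2
E[X] = (1/2)·44/3 + (1/2)·2 = 25/3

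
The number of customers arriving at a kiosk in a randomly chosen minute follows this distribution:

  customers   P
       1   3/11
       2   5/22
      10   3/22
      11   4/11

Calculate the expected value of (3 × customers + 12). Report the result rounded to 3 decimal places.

30.273

E[3x+12] = (3/11)·15 + (5/22)·18 + (3/22)·42 + (4/11)·45
     = 333/11 ≈ 30.273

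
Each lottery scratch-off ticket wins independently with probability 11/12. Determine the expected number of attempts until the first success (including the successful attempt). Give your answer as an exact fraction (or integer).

12/11

For a geometric distribution, E[trials] = 1/p = 1/(11/12) = 12/11.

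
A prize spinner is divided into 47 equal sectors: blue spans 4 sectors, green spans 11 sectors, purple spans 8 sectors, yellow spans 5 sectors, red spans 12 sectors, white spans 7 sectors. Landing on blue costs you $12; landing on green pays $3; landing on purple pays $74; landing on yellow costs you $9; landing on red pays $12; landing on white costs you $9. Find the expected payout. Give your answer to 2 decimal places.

$13.04

E[payout] = (4/47)·(-12) + (11/47)·3 + (8/47)·74 + (5/47)·(-9) + (12/47)·12 + (7/47)·(-9) = 613/47
≈ $13.04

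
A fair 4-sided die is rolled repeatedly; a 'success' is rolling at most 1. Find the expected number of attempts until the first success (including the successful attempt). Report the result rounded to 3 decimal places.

For a geometric distribution, E[trials] = 1/p = 1/(1/4) = 4.
≈ 4.000

4.000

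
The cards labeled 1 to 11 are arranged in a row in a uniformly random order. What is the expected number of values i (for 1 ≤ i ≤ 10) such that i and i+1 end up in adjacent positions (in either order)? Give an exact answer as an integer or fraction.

For each i ∈ {1,…,10}, let Xᵢ = 1 if i and i+1 are adjacent. P(Xᵢ=1) = 2·(11−1)!/11! = 2/11.
By linearity, E[ΣXᵢ] = (10)·(2/11) = 20/11.

20/11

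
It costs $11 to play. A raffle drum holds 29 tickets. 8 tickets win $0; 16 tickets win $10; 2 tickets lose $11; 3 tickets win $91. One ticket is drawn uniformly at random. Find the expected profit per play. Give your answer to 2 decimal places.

$3.17

E[payout] = (8/29)·0 + (16/29)·10 + (2/29)·(-11) + (3/29)·91 = 411/29
Expected profit = 411/29 − 11 = 92/29 ≈ $3.17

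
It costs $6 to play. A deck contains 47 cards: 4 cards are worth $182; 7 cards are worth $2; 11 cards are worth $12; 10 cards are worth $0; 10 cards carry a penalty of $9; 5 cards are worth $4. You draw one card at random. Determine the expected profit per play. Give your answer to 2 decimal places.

E[payout] = (4/47)·182 + (7/47)·2 + (11/47)·12 + (10/47)·0 + (10/47)·(-9) + (5/47)·4 = 804/47
Expected profit = 804/47 − 6 = 522/47 ≈ $11.11

$11.11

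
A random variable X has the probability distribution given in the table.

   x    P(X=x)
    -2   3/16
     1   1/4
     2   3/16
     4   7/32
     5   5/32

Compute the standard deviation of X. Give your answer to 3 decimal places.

2.350

E[X] = 61/32, E[X²] = 293/32
Var(X) = E[X²] − (E[X])² = 293/32 − 3721/1024 = 5655/1024
SD(X) = √(5655/1024) ≈ 2.350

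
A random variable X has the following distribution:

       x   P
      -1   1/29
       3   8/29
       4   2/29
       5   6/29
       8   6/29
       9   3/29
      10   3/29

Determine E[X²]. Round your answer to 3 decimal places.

E[X²] = (1/29)·1 + (8/29)·9 + (2/29)·16 + (6/29)·25 + (6/29)·64 + (3/29)·81 + (3/29)·100
     = 1182/29 ≈ 40.759

40.759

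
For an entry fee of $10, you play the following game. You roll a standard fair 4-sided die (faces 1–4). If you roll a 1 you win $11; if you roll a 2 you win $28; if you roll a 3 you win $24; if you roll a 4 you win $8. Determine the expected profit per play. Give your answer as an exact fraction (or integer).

31/4 dollars

E[payout] = (1/4)·8 + (1/4)·11 + (1/4)·24 + (1/4)·28 = 71/4
Expected profit = 71/4 − 10 = 31/4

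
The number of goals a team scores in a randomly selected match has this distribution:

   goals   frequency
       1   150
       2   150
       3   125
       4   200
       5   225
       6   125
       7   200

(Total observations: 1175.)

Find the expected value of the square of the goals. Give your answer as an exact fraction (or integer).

Total = 1175, so P(goals=1) = 150/1175, etc.
E[X²] = (6/47)·1 + (6/47)·4 + (5/47)·9 + (8/47)·16 + (9/47)·25 + (5/47)·36 + (8/47)·49
     = 1000/47

1000/47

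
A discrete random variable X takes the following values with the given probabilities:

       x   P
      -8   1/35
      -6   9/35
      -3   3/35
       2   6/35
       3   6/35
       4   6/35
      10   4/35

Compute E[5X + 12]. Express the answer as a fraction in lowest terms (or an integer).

107/7

E[5x+12] = (1/35)·(-28) + (9/35)·(-18) + (3/35)·(-3) + (6/35)·22 + (6/35)·27 + (6/35)·32 + (4/35)·62
     = 107/7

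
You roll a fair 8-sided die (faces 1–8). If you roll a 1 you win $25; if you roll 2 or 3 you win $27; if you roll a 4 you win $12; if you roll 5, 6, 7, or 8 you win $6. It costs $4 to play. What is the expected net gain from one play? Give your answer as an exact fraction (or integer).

E[payout] = (1/2)·6 + (1/8)·12 + (1/8)·25 + (1/4)·27 = 115/8
Expected profit = 115/8 − 4 = 83/8

83/8 dollars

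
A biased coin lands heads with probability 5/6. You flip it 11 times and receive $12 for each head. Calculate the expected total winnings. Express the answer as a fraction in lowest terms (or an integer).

$110

E[#heads] = 11·5/6 = 55/6 (linearity over flips).
E[winnings] = 12·55/6 = 110.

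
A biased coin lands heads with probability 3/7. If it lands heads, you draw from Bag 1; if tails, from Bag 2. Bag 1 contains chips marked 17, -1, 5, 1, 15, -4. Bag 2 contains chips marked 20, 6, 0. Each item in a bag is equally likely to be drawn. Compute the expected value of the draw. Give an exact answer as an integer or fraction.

E[X | Bag 1] = (17 − 1 + 5 + 1 + 15 − 4)/6 = 11/2
E[X | Bag 2] = (20 + 6 + 0)/3 = 26/3
E[X] = (3/7)·11/2 + (4/7)·26/3 = 307/42

307/42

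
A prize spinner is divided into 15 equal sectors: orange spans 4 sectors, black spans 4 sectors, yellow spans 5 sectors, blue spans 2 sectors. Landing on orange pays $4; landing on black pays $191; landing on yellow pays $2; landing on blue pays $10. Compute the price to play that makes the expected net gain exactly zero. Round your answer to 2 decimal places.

$54.00

E[payout] = (4/15)·4 + (4/15)·191 + (5/15)·2 + (2/15)·10 = 54
Fair fee = E[payout] = 54 ≈ $54.00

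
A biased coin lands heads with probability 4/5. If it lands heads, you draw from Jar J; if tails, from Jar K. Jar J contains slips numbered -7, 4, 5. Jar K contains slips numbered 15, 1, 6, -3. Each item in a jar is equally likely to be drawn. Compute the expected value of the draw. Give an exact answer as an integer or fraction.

89/60

E[X | Jar J] = (-7 + 4 + 5)/3 = 2/3
E[X | Jar K] = (15 + 1 + 6 − 3)/4 = 19/4
E[X] = (4/5)·2/3 + (1/5)·19/4 = 89/60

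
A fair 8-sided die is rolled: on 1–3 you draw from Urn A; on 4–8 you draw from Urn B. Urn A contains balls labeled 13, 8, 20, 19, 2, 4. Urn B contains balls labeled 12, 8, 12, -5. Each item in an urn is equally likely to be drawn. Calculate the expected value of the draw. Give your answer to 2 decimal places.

8.34

E[X | Urn A] = (13 + 8 + 20 + 19 + 2 + 4)/6 = 11
E[X | Urn B] = (12 + 8 + 12 − 5)/4 = 27/4
E[X] = (3/8)·11 + (5/8)·27/4 = 267/32 ≈ 8.34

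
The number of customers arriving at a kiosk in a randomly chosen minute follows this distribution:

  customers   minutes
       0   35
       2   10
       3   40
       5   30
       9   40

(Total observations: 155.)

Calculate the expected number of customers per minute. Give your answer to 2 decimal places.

4.19

Total = 155, so P(customers=0) = 35/155, etc.
E[X] = (7/31)·0 + (2/31)·2 + (8/31)·3 + (6/31)·5 + (8/31)·9
     = 130/31 ≈ 4.19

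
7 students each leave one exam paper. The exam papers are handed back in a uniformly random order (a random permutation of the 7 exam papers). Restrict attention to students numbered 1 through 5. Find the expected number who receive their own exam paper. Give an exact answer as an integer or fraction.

5/7

Let Xᵢ = 1 if person i gets their own exam paper. For each i, P(Xᵢ=1) = 1/7.
By linearity of expectation, E[X₁+…+X_5] = 5·(1/7) = 5/7.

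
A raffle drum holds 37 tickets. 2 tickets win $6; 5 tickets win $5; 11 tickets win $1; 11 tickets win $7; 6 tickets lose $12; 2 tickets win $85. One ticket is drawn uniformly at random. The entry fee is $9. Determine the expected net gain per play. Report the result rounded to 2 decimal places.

E[payout] = (2/37)·6 + (5/37)·5 + (11/37)·1 + (11/37)·7 + (6/37)·(-12) + (2/37)·85 = 223/37
Expected profit = 223/37 − 9 = -110/37 ≈ -$2.97

-$2.97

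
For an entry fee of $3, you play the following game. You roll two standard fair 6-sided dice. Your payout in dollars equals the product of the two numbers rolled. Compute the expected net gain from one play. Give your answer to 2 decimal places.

Distribution of the product of the two numbers rolled: 1 w.p. 1/36, 2 w.p. 1/18, 3 w.p. 1/18, 4 w.p. 1/12, 5 w.p. 1/18, 6 w.p. 1/9, …
E[payout] = (1/36)·1 + (1/18)·2 + (1/18)·3 + (1/12)·4 + (1/18)·5 + (1/9)·6 + (1/18)·8 + (1/36)·9 + (1/18)·10 + (1/9)·12 + (1/18)·15 + (1/36)·16 + (1/18)·18 + (1/18)·20 + (1/18)·24 + (1/36)·25 + (1/18)·30 + (1/36)·36 = 49/4
Expected profit = 49/4 − 3 = 37/4 ≈ $9.25

$9.25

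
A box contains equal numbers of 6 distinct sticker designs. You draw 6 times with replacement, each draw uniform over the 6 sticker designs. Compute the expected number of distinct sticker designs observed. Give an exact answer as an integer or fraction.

Let Xⱼ=1 if type j appears at least once. P(Xⱼ=1) = 1 − ((6−1)/6)^6 = 31031/46656.
E[#distinct] = 6·31031/46656 = 31031/7776.

31031/7776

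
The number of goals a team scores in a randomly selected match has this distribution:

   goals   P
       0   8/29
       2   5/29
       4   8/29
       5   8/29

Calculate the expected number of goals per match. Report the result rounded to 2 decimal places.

E[X] = (8/29)·0 + (5/29)·2 + (8/29)·4 + (8/29)·5
     = 82/29 ≈ 2.83

2.83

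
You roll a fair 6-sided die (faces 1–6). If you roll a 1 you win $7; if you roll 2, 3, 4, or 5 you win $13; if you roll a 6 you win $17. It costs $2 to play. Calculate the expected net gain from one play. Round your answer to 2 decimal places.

$10.67

E[payout] = (1/6)·7 + (2/3)·13 + (1/6)·17 = 38/3
Expected profit = 38/3 − 2 = 32/3 ≈ $10.67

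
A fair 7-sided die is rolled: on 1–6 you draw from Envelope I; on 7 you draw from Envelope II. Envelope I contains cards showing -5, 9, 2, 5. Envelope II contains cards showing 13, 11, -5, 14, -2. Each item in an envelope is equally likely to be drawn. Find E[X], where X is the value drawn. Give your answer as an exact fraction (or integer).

E[X | Envelope I] = (-5 + 9 + 2 + 5)/4 = 11/4
E[X | Envelope II] = (13 + 11 − 5 + 14 − 2)/5 = 31/5
E[X] = (6/7)·11/4 + (1/7)·31/5 = 227/70

227/70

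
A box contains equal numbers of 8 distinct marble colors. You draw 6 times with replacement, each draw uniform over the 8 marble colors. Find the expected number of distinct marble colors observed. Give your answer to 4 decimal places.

4.4096

Let Xⱼ=1 if type j appears at least once. P(Xⱼ=1) = 1 − ((8−1)/8)^6 = 144495/262144.
E[#distinct] = 8·144495/262144 = 144495/32768.
≈ 4.4096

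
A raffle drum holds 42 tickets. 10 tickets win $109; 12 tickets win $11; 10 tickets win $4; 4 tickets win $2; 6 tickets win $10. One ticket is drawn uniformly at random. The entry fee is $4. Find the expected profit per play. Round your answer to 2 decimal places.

E[payout] = (10/42)·109 + (12/42)·11 + (10/42)·4 + (4/42)·2 + (6/42)·10 = 95/3
Expected profit = 95/3 − 4 = 83/3 ≈ $27.67

$27.67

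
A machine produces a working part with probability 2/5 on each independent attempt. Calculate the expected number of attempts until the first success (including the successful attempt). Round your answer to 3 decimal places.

For a geometric distribution, E[trials] = 1/p = 1/(2/5) = 5/2.
≈ 2.500

2.500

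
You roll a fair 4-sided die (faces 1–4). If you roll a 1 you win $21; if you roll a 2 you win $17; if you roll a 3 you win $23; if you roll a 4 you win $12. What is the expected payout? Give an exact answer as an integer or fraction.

73/4 dollars

E[payout] = (1/4)·12 + (1/4)·17 + (1/4)·21 + (1/4)·23 = 73/4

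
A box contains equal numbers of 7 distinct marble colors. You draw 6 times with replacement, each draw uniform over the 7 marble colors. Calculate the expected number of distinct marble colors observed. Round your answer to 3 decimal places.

Let Xⱼ=1 if type j appears at least once. P(Xⱼ=1) = 1 − ((7−1)/7)^6 = 70993/117649.
E[#distinct] = 7·70993/117649 = 70993/16807.
≈ 4.224

4.224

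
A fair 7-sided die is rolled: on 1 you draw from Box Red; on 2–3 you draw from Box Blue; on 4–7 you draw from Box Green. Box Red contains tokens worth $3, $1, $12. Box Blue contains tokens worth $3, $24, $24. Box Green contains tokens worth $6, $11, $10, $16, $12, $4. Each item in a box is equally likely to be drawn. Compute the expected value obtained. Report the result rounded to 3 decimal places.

$11.238

E[X | Box Red] = (3 + 1 + 12)/3 = 16/3
E[X | Box Blue] = (3 + 24 + 24)/3 = 17
E[X | Box Green] = (6 + 11 + 10 + 16 + 12 + 4)/6 = 59/6
E[X] = (1/7)·16/3 + (2/7)·17 + (4/7)·59/6 = 236/21 ≈ 11.238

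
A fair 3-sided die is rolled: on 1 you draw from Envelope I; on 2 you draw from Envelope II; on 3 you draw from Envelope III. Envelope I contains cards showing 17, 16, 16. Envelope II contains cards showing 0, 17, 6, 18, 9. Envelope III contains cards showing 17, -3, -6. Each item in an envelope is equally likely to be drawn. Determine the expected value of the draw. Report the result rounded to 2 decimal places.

E[X | Envelope I] = (17 + 16 + 16)/3 = 49/3
E[X | Envelope II] = (0 + 17 + 6 + 18 + 9)/5 = 10
E[X | Envelope III] = (17 − 3 − 6)/3 = 8/3
E[X] = (1/3)·49/3 + (1/3)·10 + (1/3)·8/3 = 29/3 ≈ 9.67

9.67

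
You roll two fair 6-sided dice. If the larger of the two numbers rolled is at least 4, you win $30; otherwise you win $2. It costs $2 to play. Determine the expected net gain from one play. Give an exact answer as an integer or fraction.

E[payout] = (1/4)·2 + (3/4)·30 = 23
Expected profit = 23 − 2 = 21

$21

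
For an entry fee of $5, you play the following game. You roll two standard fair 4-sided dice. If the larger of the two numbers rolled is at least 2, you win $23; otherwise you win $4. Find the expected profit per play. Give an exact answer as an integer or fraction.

269/16 dollars

E[payout] = (1/16)·4 + (15/16)·23 = 349/16
Expected profit = 349/16 − 5 = 269/16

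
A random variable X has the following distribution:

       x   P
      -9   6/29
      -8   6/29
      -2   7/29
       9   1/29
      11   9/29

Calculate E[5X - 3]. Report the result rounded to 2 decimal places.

-4.38

E[5x-3] = (6/29)·(-48) + (6/29)·(-43) + (7/29)·(-13) + (1/29)·42 + (9/29)·52
     = -127/29 ≈ -4.38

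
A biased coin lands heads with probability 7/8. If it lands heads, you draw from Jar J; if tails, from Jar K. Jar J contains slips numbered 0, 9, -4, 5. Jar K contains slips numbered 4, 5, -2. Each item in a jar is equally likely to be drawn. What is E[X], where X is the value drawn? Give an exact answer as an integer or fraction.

119/48

E[X | Jar J] = (0 + 9 − 4 + 5)/4 = 5/2
E[X | Jar K] = (4 + 5 − 2)/3 = 7/3
E[X] = (7/8)·5/2 + (1/8)·7/3 = 119/48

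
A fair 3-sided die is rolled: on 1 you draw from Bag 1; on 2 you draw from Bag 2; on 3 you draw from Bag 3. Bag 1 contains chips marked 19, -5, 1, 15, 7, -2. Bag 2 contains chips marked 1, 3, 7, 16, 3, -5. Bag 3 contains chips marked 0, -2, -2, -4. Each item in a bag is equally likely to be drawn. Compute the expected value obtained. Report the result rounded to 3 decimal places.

E[X | Bag 1] = (19 − 5 + 1 + 15 + 7 − 2)/6 = 35/6
E[X | Bag 2] = (1 + 3 + 7 + 16 + 3 − 5)/6 = 25/6
E[X | Bag 3] = (0 − 2 − 2 − 4)/4 = -2
E[X] = (1/3)·35/6 + (1/3)·25/6 + (1/3)·(-2) = 8/3 ≈ 2.667

2.667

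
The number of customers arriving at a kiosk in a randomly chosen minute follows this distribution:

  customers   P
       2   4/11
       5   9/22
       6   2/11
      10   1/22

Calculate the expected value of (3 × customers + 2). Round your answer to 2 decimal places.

14.95

E[3x+2] = (4/11)·8 + (9/22)·17 + (2/11)·20 + (1/22)·32
     = 329/22 ≈ 14.95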